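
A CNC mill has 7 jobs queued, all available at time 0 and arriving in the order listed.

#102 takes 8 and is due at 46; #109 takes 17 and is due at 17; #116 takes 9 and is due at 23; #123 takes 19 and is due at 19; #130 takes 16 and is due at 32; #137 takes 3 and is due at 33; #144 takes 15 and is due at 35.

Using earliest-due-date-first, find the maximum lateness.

EDD (increasing due date): #109 #123 #116 #130 #137 #144 #102.
#109: 0→17, due 17, lateness 0
#123: 17→36, due 19, lateness 17
#116: 36→45, due 23, lateness 22
#130: 45→61, due 32, lateness 29
#137: 61→64, due 33, lateness 31
#144: 64→79, due 35, lateness 44
#102: 79→87, due 46, lateness 41
Maximum = 44.

44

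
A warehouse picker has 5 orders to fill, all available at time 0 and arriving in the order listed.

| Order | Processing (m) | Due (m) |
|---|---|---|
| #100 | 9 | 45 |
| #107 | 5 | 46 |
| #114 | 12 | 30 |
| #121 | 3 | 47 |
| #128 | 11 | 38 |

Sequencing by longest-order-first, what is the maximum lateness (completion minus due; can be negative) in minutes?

LPT (decreasing processing time): #114 #128 #100 #107 #121.
#114: 0→12, due 30, lateness -18
#128: 12→23, due 38, lateness -15
#100: 23→32, due 45, lateness -13
#107: 32→37, due 46, lateness -9
#121: 37→40, due 47, lateness -7
Maximum = -7.

-7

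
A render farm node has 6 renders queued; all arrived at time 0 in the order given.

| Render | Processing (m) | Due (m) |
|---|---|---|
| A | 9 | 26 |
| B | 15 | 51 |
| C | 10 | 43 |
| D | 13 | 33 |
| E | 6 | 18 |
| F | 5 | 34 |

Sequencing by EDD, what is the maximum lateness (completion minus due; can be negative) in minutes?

EDD (increasing due date): E A D F C B.
E: 0→6, due 18, lateness -12
A: 6→15, due 26, lateness -11
D: 15→28, due 33, lateness -5
F: 28→33, due 34, lateness -1
C: 33→43, due 43, lateness 0
B: 43→58, due 51, lateness 7
Maximum = 7.

7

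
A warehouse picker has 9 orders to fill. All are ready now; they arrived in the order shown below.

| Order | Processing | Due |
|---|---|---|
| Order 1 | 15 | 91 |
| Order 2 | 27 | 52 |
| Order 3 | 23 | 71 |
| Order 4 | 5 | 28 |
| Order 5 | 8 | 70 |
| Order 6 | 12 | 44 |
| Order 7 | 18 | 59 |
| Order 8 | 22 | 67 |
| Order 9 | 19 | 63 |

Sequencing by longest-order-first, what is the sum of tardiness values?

403

LPT (decreasing processing time): Order 2 Order 3 Order 8 Order 9 Order 7 Order 1 Order 6 Order 5 Order 4.
Order 2: 0→27, due 52, tardiness 0
Order 3: 27→50, due 71, tardiness 0
Order 8: 50→72, due 67, tardiness 5
Order 9: 72→91, due 63, tardiness 28
Order 7: 91→109, due 59, tardiness 50
Order 1: 109→124, due 91, tardiness 33
Order 6: 124→136, due 44, tardiness 92
Order 5: 136→144, due 70, tardiness 74
Order 4: 144→149, due 28, tardiness 121
Sum = 0+0+5+28+50+33+92+74+121 = 403.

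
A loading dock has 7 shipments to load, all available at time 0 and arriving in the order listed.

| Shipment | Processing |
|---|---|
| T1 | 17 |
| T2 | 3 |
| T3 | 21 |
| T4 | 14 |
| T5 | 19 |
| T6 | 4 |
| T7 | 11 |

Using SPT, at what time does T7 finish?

SPT (increasing processing time): T2 T6 T7 T4 T1 T5 T3.
T2: 0→3
T6: 3→7
T7: 7→18

18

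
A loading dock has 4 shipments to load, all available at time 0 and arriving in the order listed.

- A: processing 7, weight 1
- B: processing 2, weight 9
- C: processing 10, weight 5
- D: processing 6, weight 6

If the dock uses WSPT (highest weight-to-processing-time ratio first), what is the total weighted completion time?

181

WSPT (decreasing weight/processing-time ratio): B D C A.
B: finishes 2, weight 9, w·C = 18
D: finishes 8, weight 6, w·C = 48
C: finishes 18, weight 5, w·C = 90
A: finishes 25, weight 1, w·C = 25
Sum = 18+48+90+25 = 181.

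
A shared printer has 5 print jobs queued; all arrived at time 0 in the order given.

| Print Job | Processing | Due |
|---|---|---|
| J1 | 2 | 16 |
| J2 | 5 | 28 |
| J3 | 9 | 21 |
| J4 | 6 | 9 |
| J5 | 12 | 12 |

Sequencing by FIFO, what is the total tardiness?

35

FIFO (arrival order): J1 J2 J3 J4 J5.
J1: 0→2, due 16, tardiness 0
J2: 2→7, due 28, tardiness 0
J3: 7→16, due 21, tardiness 0
J4: 16→22, due 9, tardiness 13
J5: 22→34, due 12, tardiness 22
Sum = 0+0+0+13+22 = 35.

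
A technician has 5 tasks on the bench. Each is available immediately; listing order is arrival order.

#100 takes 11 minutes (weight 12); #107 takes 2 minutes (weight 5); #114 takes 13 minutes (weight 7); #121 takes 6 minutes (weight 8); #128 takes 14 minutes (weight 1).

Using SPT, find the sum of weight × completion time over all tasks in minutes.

SPT (increasing processing time): #107 #121 #100 #114 #128.
#107: finishes 2, weight 5, w·C = 10
#121: finishes 8, weight 8, w·C = 64
#100: finishes 19, weight 12, w·C = 228
#114: finishes 32, weight 7, w·C = 224
#128: finishes 46, weight 1, w·C = 46
Sum = 10+64+228+224+46 = 572.

572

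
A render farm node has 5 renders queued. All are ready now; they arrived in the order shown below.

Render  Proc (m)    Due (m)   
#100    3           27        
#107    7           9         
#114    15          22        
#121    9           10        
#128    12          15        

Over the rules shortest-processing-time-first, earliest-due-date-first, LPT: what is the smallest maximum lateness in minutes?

SPT (increasing processing time): #100 #107 #121 #128 #114.
#100: 0→3, due 27, lateness -24
#107: 3→10, due 9, lateness 1
#121: 10→19, due 10, lateness 9
#128: 19→31, due 15, lateness 16
#114: 31→46, due 22, lateness 24
Maximum = 24.
EDD (increasing due date): #107 #121 #128 #114 #100.
#107: 0→7, due 9, lateness -2
#121: 7→16, due 10, lateness 6
#128: 16→28, due 15, lateness 13
#114: 28→43, due 22, lateness 21
#100: 43→46, due 27, lateness 19
Maximum = 21.
LPT (decreasing processing time): #114 #128 #121 #107 #100.
#114: 0→15, due 22, lateness -7
#128: 15→27, due 15, lateness 12
#121: 27→36, due 10, lateness 26
#107: 36→43, due 9, lateness 34
#100: 43→46, due 27, lateness 19
Maximum = 34.
SPT 24, EDD 21, LPT 34 → minimum 21.

21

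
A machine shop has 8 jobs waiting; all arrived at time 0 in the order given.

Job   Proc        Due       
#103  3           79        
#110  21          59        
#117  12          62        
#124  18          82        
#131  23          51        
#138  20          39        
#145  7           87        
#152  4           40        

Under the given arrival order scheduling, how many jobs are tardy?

4

FIFO (arrival order): #103 #110 #117 #124 #131 #138 #145 #152.
#103: 0→3, due 79, tardiness 0
#110: 3→24, due 59, tardiness 0
#117: 24→36, due 62, tardiness 0
#124: 36→54, due 82, tardiness 0
#131: 54→77, due 51, tardiness 26
#138: 77→97, due 39, tardiness 58
#145: 97→104, due 87, tardiness 17
#152: 104→108, due 40, tardiness 68
Late jobs: 4.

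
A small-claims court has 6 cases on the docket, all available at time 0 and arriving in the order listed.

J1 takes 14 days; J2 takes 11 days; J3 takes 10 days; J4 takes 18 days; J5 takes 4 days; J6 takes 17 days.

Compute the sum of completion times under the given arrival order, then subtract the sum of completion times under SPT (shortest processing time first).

FIFO (arrival order): J1 J2 J3 J4 J5 J6.
J1: 0→14
J2: 14→25
J3: 25→35
J4: 35→53
J5: 53→57
J6: 57→74
Sum = 14+25+35+53+57+74 = 258.
SPT (increasing processing time): J5 J3 J2 J1 J6 J4.
J5: 0→4
J3: 4→14
J2: 14→25
J1: 25→39
J6: 39→56
J4: 56→74
Sum = 4+14+25+39+56+74 = 212.
Difference = 258 − 212 = 46.

46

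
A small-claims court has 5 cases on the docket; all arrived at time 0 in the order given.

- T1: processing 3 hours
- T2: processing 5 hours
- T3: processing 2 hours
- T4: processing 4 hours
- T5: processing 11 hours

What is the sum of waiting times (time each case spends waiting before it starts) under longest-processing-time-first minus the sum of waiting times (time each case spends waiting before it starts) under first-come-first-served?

LPT (decreasing processing time): T5 T2 T4 T1 T3.
T5: waits 0, runs 0→11
T2: waits 11, runs 11→16
T4: waits 16, runs 16→20
T1: waits 20, runs 20→23
T3: waits 23, runs 23→25
Sum = 0+11+16+20+23 = 70.
FIFO (arrival order): T1 T2 T3 T4 T5.
T1: waits 0, runs 0→3
T2: waits 3, runs 3→8
T3: waits 8, runs 8→10
T4: waits 10, runs 10→14
T5: waits 14, runs 14→25
Sum = 0+3+8+10+14 = 35.
Difference = 70 − 35 = 35.

35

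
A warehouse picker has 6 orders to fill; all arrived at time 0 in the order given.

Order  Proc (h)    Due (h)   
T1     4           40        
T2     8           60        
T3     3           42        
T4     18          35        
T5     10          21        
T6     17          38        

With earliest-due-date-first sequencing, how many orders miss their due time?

EDD (increasing due date): T5 T4 T6 T1 T3 T2.
T5: 0→10, due 21, tardiness 0
T4: 10→28, due 35, tardiness 0
T6: 28→45, due 38, tardiness 7
T1: 45→49, due 40, tardiness 9
T3: 49→52, due 42, tardiness 10
T2: 52→60, due 60, tardiness 0
Late orders: 3.

3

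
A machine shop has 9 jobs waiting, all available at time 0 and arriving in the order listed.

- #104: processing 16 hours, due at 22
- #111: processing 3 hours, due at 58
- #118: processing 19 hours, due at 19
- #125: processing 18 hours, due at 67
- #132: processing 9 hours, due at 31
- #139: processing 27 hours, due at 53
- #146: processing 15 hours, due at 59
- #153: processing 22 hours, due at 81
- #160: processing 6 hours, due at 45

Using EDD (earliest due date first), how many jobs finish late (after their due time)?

8

EDD (increasing due date): #118 #104 #132 #160 #139 #111 #146 #125 #153.
#118: 0→19, due 19, tardiness 0
#104: 19→35, due 22, tardiness 13
#132: 35→44, due 31, tardiness 13
#160: 44→50, due 45, tardiness 5
#139: 50→77, due 53, tardiness 24
#111: 77→80, due 58, tardiness 22
#146: 80→95, due 59, tardiness 36
#125: 95→113, due 67, tardiness 46
#153: 113→135, due 81, tardiness 54
Late jobs: 8.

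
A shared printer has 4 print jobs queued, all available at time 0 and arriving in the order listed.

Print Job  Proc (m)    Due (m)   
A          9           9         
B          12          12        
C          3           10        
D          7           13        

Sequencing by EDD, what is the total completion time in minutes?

76

EDD (increasing due date): A C B D.
A: 0→9
C: 9→12
B: 12→24
D: 24→31
Sum = 9+12+24+31 = 76.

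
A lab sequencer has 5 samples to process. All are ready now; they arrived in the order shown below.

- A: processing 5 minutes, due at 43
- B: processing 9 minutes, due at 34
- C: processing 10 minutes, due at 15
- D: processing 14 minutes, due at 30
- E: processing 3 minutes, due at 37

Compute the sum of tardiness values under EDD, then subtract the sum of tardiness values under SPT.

EDD (increasing due date): C D B E A.
C: 0→10, due 15, tardiness 0
D: 10→24, due 30, tardiness 0
B: 24→33, due 34, tardiness 0
E: 33→36, due 37, tardiness 0
A: 36→41, due 43, tardiness 0
Sum = 0+0+0+0+0 = 0.
SPT (increasing processing time): E A B C D.
E: 0→3, due 37, tardiness 0
A: 3→8, due 43, tardiness 0
B: 8→17, due 34, tardiness 0
C: 17→27, due 15, tardiness 12
D: 27→41, due 30, tardiness 11
Sum = 0+0+0+12+11 = 23.
Difference = 0 − 23 = -23.

-23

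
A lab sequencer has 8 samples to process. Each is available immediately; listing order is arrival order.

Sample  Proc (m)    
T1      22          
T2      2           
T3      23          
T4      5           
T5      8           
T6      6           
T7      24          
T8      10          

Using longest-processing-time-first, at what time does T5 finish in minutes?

LPT (decreasing processing time): T7 T3 T1 T8 T5 T6 T4 T2.
T7: 0→24
T3: 24→47
T1: 47→69
T8: 69→79
T5: 79→87

87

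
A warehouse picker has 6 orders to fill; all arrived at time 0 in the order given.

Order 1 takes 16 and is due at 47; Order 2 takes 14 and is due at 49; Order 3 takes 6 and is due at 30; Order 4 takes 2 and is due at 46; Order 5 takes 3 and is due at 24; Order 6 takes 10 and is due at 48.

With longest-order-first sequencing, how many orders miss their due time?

3

LPT (decreasing processing time): Order 1 Order 2 Order 6 Order 3 Order 5 Order 4.
Order 1: 0→16, due 47, tardiness 0
Order 2: 16→30, due 49, tardiness 0
Order 6: 30→40, due 48, tardiness 0
Order 3: 40→46, due 30, tardiness 16
Order 5: 46→49, due 24, tardiness 25
Order 4: 49→51, due 46, tardiness 5
Late orders: 3.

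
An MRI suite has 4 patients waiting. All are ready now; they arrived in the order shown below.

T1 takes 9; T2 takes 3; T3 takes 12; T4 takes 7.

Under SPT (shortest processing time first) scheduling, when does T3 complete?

SPT (increasing processing time): T2 T4 T1 T3.
T2: 0→3
T4: 3→10
T1: 10→19
T3: 19→31

31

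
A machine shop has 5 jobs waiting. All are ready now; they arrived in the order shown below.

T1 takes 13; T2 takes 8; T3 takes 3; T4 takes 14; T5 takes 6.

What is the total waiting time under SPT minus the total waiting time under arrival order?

SPT (increasing processing time): T3 T5 T2 T1 T4.
T3: waits 0, runs 0→3
T5: waits 3, runs 3→9
T2: waits 9, runs 9→17
T1: waits 17, runs 17→30
T4: waits 30, runs 30→44
Sum = 0+3+9+17+30 = 59.
FIFO (arrival order): T1 T2 T3 T4 T5.
T1: waits 0, runs 0→13
T2: waits 13, runs 13→21
T3: waits 21, runs 21→24
T4: waits 24, runs 24→38
T5: waits 38, runs 38→44
Sum = 0+13+21+24+38 = 96.
Difference = 59 − 96 = -37.

-37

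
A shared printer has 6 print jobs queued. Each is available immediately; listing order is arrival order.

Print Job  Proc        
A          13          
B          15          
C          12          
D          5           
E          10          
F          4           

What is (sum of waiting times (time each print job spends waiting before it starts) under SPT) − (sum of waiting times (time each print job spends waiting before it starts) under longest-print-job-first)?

-81

SPT (increasing processing time): F D E C A B.
F: waits 0, runs 0→4
D: waits 4, runs 4→9
E: waits 9, runs 9→19
C: waits 19, runs 19→31
A: waits 31, runs 31→44
B: waits 44, runs 44→59
Sum = 0+4+9+19+31+44 = 107.
LPT (decreasing processing time): B A C E D F.
B: waits 0, runs 0→15
A: waits 15, runs 15→28
C: waits 28, runs 28→40
E: waits 40, runs 40→50
D: waits 50, runs 50→55
F: waits 55, runs 55→59
Sum = 0+15+28+40+50+55 = 188.
Difference = 107 − 188 = -81.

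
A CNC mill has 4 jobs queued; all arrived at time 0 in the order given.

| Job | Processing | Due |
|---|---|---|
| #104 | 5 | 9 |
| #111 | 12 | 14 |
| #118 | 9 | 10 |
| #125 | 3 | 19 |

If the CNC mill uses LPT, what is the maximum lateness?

17

LPT (decreasing processing time): #111 #118 #104 #125.
#111: 0→12, due 14, lateness -2
#118: 12→21, due 10, lateness 11
#104: 21→26, due 9, lateness 17
#125: 26→29, due 19, lateness 10
Maximum = 17.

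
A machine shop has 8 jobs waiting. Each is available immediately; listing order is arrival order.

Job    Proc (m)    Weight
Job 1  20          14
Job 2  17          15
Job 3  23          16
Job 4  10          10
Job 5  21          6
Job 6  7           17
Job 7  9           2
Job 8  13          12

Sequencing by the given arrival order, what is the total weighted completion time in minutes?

FIFO (arrival order): Job 1 Job 2 Job 3 Job 4 Job 5 Job 6 Job 7 Job 8.
Job 1: finishes 20, weight 14, w·C = 280
Job 2: finishes 37, weight 15, w·C = 555
Job 3: finishes 60, weight 16, w·C = 960
Job 4: finishes 70, weight 10, w·C = 700
Job 5: finishes 91, weight 6, w·C = 546
Job 6: finishes 98, weight 17, w·C = 1666
Job 7: finishes 107, weight 2, w·C = 214
Job 8: finishes 120, weight 12, w·C = 1440
Sum = 280+555+960+700+546+1666+214+1440 = 6361.

6361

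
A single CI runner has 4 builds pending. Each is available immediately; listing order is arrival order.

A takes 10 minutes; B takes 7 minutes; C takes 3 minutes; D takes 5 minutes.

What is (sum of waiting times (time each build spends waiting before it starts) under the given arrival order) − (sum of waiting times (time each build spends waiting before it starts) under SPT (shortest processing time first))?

FIFO (arrival order): A B C D.
A: waits 0, runs 0→10
B: waits 10, runs 10→17
C: waits 17, runs 17→20
D: waits 20, runs 20→25
Sum = 0+10+17+20 = 47.
SPT (increasing processing time): C D B A.
C: waits 0, runs 0→3
D: waits 3, runs 3→8
B: waits 8, runs 8→15
A: waits 15, runs 15→25
Sum = 0+3+8+15 = 26.
Difference = 47 − 26 = 21.

21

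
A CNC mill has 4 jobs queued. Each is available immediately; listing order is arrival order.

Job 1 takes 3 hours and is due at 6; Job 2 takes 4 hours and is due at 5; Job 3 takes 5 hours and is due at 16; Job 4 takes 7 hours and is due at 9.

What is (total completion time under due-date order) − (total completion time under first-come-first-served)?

EDD (increasing due date): Job 2 Job 1 Job 4 Job 3.
Job 2: 0→4
Job 1: 4→7
Job 4: 7→14
Job 3: 14→19
Sum = 4+7+14+19 = 44.
FIFO (arrival order): Job 1 Job 2 Job 3 Job 4.
Job 1: 0→3
Job 2: 3→7
Job 3: 7→12
Job 4: 12→19
Sum = 3+7+12+19 = 41.
Difference = 44 − 41 = 3.

3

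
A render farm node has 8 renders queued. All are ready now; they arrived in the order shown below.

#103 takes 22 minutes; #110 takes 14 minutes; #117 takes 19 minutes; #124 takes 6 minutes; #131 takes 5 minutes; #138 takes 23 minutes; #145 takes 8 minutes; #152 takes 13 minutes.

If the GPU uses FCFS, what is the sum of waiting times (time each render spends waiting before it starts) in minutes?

FIFO (arrival order): #103 #110 #117 #124 #131 #138 #145 #152.
#103: waits 0, runs 0→22
#110: waits 22, runs 22→36
#117: waits 36, runs 36→55
#124: waits 55, runs 55→61
#131: waits 61, runs 61→66
#138: waits 66, runs 66→89
#145: waits 89, runs 89→97
#152: waits 97, runs 97→110
Sum = 0+22+36+55+61+66+89+97 = 426.

426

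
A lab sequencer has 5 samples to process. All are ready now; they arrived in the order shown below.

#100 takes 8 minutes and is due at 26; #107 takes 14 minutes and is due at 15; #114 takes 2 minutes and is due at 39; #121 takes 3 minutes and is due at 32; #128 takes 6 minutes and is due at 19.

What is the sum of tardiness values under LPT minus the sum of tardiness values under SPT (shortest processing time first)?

-9

LPT (decreasing processing time): #107 #100 #128 #121 #114.
#107: 0→14, due 15, tardiness 0
#100: 14→22, due 26, tardiness 0
#128: 22→28, due 19, tardiness 9
#121: 28→31, due 32, tardiness 0
#114: 31→33, due 39, tardiness 0
Sum = 0+0+9+0+0 = 9.
SPT (increasing processing time): #114 #121 #128 #100 #107.
#114: 0→2, due 39, tardiness 0
#121: 2→5, due 32, tardiness 0
#128: 5→11, due 19, tardiness 0
#100: 11→19, due 26, tardiness 0
#107: 19→33, due 15, tardiness 18
Sum = 0+0+0+0+18 = 18.
Difference = 9 − 18 = -9.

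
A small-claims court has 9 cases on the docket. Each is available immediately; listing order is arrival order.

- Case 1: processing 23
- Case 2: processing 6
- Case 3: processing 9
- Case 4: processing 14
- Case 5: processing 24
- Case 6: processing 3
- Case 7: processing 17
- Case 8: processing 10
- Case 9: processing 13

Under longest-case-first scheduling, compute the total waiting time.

LPT (decreasing processing time): Case 5 Case 1 Case 7 Case 4 Case 9 Case 8 Case 3 Case 2 Case 6.
Case 5: waits 0, runs 0→24
Case 1: waits 24, runs 24→47
Case 7: waits 47, runs 47→64
Case 4: waits 64, runs 64→78
Case 9: waits 78, runs 78→91
Case 8: waits 91, runs 91→101
Case 3: waits 101, runs 101→110
Case 2: waits 110, runs 110→116
Case 6: waits 116, runs 116→119
Sum = 0+24+47+64+78+91+101+110+116 = 631.

631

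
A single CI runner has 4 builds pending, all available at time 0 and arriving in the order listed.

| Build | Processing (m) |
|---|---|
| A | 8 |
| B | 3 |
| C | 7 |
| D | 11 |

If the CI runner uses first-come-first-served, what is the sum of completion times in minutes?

66

FIFO (arrival order): A B C D.
A: 0→8
B: 8→11
C: 11→18
D: 18→29
Sum = 8+11+18+29 = 66.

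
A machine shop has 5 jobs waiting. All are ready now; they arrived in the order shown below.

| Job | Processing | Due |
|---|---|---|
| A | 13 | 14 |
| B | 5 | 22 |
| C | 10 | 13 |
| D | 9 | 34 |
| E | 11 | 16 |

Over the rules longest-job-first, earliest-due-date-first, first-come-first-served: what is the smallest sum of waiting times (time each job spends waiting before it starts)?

96

LPT (decreasing processing time): A E C D B.
A: waits 0, runs 0→13
E: waits 13, runs 13→24
C: waits 24, runs 24→34
D: waits 34, runs 34→43
B: waits 43, runs 43→48
Sum = 0+13+24+34+43 = 114.
EDD (increasing due date): C A E B D.
C: waits 0, runs 0→10
A: waits 10, runs 10→23
E: waits 23, runs 23→34
B: waits 34, runs 34→39
D: waits 39, runs 39→48
Sum = 0+10+23+34+39 = 106.
FIFO (arrival order): A B C D E.
A: waits 0, runs 0→13
B: waits 13, runs 13→18
C: waits 18, runs 18→28
D: waits 28, runs 28→37
E: waits 37, runs 37→48
Sum = 0+13+18+28+37 = 96.
LPT 114, EDD 106, FIFO 96 → minimum 96.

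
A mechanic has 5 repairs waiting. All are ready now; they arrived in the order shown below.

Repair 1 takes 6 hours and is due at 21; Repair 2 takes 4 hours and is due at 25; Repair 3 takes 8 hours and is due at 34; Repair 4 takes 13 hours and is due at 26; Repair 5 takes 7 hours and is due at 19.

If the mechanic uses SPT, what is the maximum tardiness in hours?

SPT (increasing processing time): Repair 2 Repair 1 Repair 5 Repair 3 Repair 4.
Repair 2: 0→4, due 25, tardiness 0
Repair 1: 4→10, due 21, tardiness 0
Repair 5: 10→17, due 19, tardiness 0
Repair 3: 17→25, due 34, tardiness 0
Repair 4: 25→38, due 26, tardiness 12
Maximum = 12.

12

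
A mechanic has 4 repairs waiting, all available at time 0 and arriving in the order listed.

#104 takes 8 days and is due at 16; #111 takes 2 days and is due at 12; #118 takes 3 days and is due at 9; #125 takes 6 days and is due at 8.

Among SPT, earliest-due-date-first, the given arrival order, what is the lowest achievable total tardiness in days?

3

SPT (increasing processing time): #111 #118 #125 #104.
#111: 0→2, due 12, tardiness 0
#118: 2→5, due 9, tardiness 0
#125: 5→11, due 8, tardiness 3
#104: 11→19, due 16, tardiness 3
Sum = 0+0+3+3 = 6.
EDD (increasing due date): #125 #118 #111 #104.
#125: 0→6, due 8, tardiness 0
#118: 6→9, due 9, tardiness 0
#111: 9→11, due 12, tardiness 0
#104: 11→19, due 16, tardiness 3
Sum = 0+0+0+3 = 3.
FIFO (arrival order): #104 #111 #118 #125.
#104: 0→8, due 16, tardiness 0
#111: 8→10, due 12, tardiness 0
#118: 10→13, due 9, tardiness 4
#125: 13→19, due 8, tardiness 11
Sum = 0+0+4+11 = 15.
SPT 6, EDD 3, FIFO 15 → minimum 3.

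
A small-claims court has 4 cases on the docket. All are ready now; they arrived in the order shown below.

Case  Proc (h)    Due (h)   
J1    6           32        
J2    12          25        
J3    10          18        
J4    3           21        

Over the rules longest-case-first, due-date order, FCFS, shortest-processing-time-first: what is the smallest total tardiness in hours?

0

LPT (decreasing processing time): J2 J3 J1 J4.
J2: 0→12, due 25, tardiness 0
J3: 12→22, due 18, tardiness 4
J1: 22→28, due 32, tardiness 0
J4: 28→31, due 21, tardiness 10
Sum = 0+4+0+10 = 14.
EDD (increasing due date): J3 J4 J2 J1.
J3: 0→10, due 18, tardiness 0
J4: 10→13, due 21, tardiness 0
J2: 13→25, due 25, tardiness 0
J1: 25→31, due 32, tardiness 0
Sum = 0+0+0+0 = 0.
FIFO (arrival order): J1 J2 J3 J4.
J1: 0→6, due 32, tardiness 0
J2: 6→18, due 25, tardiness 0
J3: 18→28, due 18, tardiness 10
J4: 28→31, due 21, tardiness 10
Sum = 0+0+10+10 = 20.
SPT (increasing processing time): J4 J1 J3 J2.
J4: 0→3, due 21, tardiness 0
J1: 3→9, due 32, tardiness 0
J3: 9→19, due 18, tardiness 1
J2: 19→31, due 25, tardiness 6
Sum = 0+0+1+6 = 7.
LPT 14, EDD 0, FIFO 20, SPT 7 → minimum 0.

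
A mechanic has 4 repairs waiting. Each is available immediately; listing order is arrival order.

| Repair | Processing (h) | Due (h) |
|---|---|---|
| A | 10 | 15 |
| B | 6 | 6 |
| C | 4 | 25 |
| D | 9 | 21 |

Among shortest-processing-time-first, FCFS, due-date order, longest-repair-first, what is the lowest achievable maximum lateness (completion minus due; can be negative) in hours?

SPT (increasing processing time): C B D A.
C: 0→4, due 25, lateness -21
B: 4→10, due 6, lateness 4
D: 10→19, due 21, lateness -2
A: 19→29, due 15, lateness 14
Maximum = 14.
FIFO (arrival order): A B C D.
A: 0→10, due 15, lateness -5
B: 10→16, due 6, lateness 10
C: 16→20, due 25, lateness -5
D: 20→29, due 21, lateness 8
Maximum = 10.
EDD (increasing due date): B A D C.
B: 0→6, due 6, lateness 0
A: 6→16, due 15, lateness 1
D: 16→25, due 21, lateness 4
C: 25→29, due 25, lateness 4
Maximum = 4.
LPT (decreasing processing time): A D B C.
A: 0→10, due 15, lateness -5
D: 10→19, due 21, lateness -2
B: 19→25, due 6, lateness 19
C: 25→29, due 25, lateness 4
Maximum = 19.
SPT 14, FIFO 10, EDD 4, LPT 19 → minimum 4.

4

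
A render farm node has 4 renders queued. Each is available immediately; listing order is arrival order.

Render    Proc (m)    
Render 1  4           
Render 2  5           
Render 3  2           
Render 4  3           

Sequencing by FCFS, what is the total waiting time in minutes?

FIFO (arrival order): Render 1 Render 2 Render 3 Render 4.
Render 1: waits 0, runs 0→4
Render 2: waits 4, runs 4→9
Render 3: waits 9, runs 9→11
Render 4: waits 11, runs 11→14
Sum = 0+4+9+11 = 24.

24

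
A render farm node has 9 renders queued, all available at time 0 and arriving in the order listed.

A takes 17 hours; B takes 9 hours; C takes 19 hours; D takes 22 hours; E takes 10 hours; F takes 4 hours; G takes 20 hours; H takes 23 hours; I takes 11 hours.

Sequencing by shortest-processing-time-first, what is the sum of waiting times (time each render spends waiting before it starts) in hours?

SPT (increasing processing time): F B E I A C G D H.
F: waits 0, runs 0→4
B: waits 4, runs 4→13
E: waits 13, runs 13→23
I: waits 23, runs 23→34
A: waits 34, runs 34→51
C: waits 51, runs 51→70
G: waits 70, runs 70→90
D: waits 90, runs 90→112
H: waits 112, runs 112→135
Sum = 0+4+13+23+34+51+70+90+112 = 397.

397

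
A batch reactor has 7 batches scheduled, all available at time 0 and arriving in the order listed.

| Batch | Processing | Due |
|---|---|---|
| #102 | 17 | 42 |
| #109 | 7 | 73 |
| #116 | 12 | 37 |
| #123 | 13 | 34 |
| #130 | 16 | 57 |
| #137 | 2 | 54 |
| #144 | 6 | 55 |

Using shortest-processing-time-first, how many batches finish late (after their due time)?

2

SPT (increasing processing time): #137 #144 #109 #116 #123 #130 #102.
#137: 0→2, due 54, tardiness 0
#144: 2→8, due 55, tardiness 0
#109: 8→15, due 73, tardiness 0
#116: 15→27, due 37, tardiness 0
#123: 27→40, due 34, tardiness 6
#130: 40→56, due 57, tardiness 0
#102: 56→73, due 42, tardiness 31
Late batches: 2.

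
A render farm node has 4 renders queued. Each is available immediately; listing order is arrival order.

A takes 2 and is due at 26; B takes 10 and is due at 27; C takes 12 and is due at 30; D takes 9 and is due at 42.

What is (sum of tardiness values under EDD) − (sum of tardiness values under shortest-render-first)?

EDD (increasing due date): A B C D.
A: 0→2, due 26, tardiness 0
B: 2→12, due 27, tardiness 0
C: 12→24, due 30, tardiness 0
D: 24→33, due 42, tardiness 0
Sum = 0+0+0+0 = 0.
SPT (increasing processing time): A D B C.
A: 0→2, due 26, tardiness 0
D: 2→11, due 42, tardiness 0
B: 11→21, due 27, tardiness 0
C: 21→33, due 30, tardiness 3
Sum = 0+0+0+3 = 3.
Difference = 0 − 3 = -3.

-3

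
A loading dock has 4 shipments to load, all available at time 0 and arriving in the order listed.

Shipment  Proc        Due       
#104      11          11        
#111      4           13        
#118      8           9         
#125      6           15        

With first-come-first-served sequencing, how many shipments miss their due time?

FIFO (arrival order): #104 #111 #118 #125.
#104: 0→11, due 11, tardiness 0
#111: 11→15, due 13, tardiness 2
#118: 15→23, due 9, tardiness 14
#125: 23→29, due 15, tardiness 14
Late shipments: 3.

3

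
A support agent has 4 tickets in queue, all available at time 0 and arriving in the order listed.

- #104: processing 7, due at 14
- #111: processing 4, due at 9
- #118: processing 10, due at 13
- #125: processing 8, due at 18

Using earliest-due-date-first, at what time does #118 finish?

EDD (increasing due date): #111 #118 #104 #125.
#111: 0→4
#118: 4→14

14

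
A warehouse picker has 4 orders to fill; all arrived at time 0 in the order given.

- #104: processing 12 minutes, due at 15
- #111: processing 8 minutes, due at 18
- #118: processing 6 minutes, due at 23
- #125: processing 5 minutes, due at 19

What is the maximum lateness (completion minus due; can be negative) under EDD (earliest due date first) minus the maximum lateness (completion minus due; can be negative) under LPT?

-4

EDD (increasing due date): #104 #111 #125 #118.
#104: 0→12, due 15, lateness -3
#111: 12→20, due 18, lateness 2
#125: 20→25, due 19, lateness 6
#118: 25→31, due 23, lateness 8
Maximum = 8.
LPT (decreasing processing time): #104 #111 #118 #125.
#104: 0→12, due 15, lateness -3
#111: 12→20, due 18, lateness 2
#118: 20→26, due 23, lateness 3
#125: 26→31, due 19, lateness 12
Maximum = 12.
Difference = 8 − 12 = -4.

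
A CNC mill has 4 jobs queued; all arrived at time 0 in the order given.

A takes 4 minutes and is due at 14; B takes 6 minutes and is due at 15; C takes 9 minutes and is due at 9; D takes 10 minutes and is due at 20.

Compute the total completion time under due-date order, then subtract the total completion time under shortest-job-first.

8

EDD (increasing due date): C A B D.
C: 0→9
A: 9→13
B: 13→19
D: 19→29
Sum = 9+13+19+29 = 70.
SPT (increasing processing time): A B C D.
A: 0→4
B: 4→10
C: 10→19
D: 19→29
Sum = 4+10+19+29 = 62.
Difference = 70 − 62 = 8.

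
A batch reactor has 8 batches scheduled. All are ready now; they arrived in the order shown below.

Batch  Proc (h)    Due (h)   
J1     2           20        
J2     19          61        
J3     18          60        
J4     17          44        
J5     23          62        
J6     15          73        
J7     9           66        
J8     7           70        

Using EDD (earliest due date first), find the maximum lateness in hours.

EDD (increasing due date): J1 J4 J3 J2 J5 J7 J8 J6.
J1: 0→2, due 20, lateness -18
J4: 2→19, due 44, lateness -25
J3: 19→37, due 60, lateness -23
J2: 37→56, due 61, lateness -5
J5: 56→79, due 62, lateness 17
J7: 79→88, due 66, lateness 22
J8: 88→95, due 70, lateness 25
J6: 95→110, due 73, lateness 37
Maximum = 37.

37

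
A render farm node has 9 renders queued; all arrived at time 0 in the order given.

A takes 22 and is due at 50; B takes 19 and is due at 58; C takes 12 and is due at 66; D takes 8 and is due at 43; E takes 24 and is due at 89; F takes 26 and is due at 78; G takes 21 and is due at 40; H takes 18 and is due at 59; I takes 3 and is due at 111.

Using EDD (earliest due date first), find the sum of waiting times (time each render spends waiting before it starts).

EDD (increasing due date): G D A B H C F E I.
G: waits 0, runs 0→21
D: waits 21, runs 21→29
A: waits 29, runs 29→51
B: waits 51, runs 51→70
H: waits 70, runs 70→88
C: waits 88, runs 88→100
F: waits 100, runs 100→126
E: waits 126, runs 126→150
I: waits 150, runs 150→153
Sum = 0+21+29+51+70+88+100+126+150 = 635.

635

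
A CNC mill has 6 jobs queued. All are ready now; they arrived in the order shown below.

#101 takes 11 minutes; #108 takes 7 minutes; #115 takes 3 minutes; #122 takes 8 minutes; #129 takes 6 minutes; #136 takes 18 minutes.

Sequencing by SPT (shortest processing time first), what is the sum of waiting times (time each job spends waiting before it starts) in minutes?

87

SPT (increasing processing time): #115 #129 #108 #122 #101 #136.
#115: waits 0, runs 0→3
#129: waits 3, runs 3→9
#108: waits 9, runs 9→16
#122: waits 16, runs 16→24
#101: waits 24, runs 24→35
#136: waits 35, runs 35→53
Sum = 0+3+9+16+24+35 = 87.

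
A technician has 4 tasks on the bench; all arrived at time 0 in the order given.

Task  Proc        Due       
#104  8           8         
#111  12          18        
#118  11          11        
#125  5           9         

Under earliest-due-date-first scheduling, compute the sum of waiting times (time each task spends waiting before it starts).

45

EDD (increasing due date): #104 #125 #118 #111.
#104: waits 0, runs 0→8
#125: waits 8, runs 8→13
#118: waits 13, runs 13→24
#111: waits 24, runs 24→36
Sum = 0+8+13+24 = 45.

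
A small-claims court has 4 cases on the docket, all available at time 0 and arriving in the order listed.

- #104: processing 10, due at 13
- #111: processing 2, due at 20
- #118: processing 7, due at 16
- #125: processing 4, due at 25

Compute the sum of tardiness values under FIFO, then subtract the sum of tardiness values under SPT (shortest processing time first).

FIFO (arrival order): #104 #111 #118 #125.
#104: 0→10, due 13, tardiness 0
#111: 10→12, due 20, tardiness 0
#118: 12→19, due 16, tardiness 3
#125: 19→23, due 25, tardiness 0
Sum = 0+0+3+0 = 3.
SPT (increasing processing time): #111 #125 #118 #104.
#111: 0→2, due 20, tardiness 0
#125: 2→6, due 25, tardiness 0
#118: 6→13, due 16, tardiness 0
#104: 13→23, due 13, tardiness 10
Sum = 0+0+0+10 = 10.
Difference = 3 − 10 = -7.

-7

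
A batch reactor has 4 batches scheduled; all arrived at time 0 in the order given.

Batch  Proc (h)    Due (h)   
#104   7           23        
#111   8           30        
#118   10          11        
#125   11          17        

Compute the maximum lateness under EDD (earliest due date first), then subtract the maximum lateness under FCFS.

-13

EDD (increasing due date): #118 #125 #104 #111.
#118: 0→10, due 11, lateness -1
#125: 10→21, due 17, lateness 4
#104: 21→28, due 23, lateness 5
#111: 28→36, due 30, lateness 6
Maximum = 6.
FIFO (arrival order): #104 #111 #118 #125.
#104: 0→7, due 23, lateness -16
#111: 7→15, due 30, lateness -15
#118: 15→25, due 11, lateness 14
#125: 25→36, due 17, lateness 19
Maximum = 19.
Difference = 6 − 19 = -13.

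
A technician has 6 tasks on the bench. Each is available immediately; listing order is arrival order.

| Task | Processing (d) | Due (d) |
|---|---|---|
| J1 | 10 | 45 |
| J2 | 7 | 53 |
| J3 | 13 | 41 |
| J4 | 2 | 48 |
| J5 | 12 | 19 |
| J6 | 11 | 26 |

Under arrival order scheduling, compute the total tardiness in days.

54

FIFO (arrival order): J1 J2 J3 J4 J5 J6.
J1: 0→10, due 45, tardiness 0
J2: 10→17, due 53, tardiness 0
J3: 17→30, due 41, tardiness 0
J4: 30→32, due 48, tardiness 0
J5: 32→44, due 19, tardiness 25
J6: 44→55, due 26, tardiness 29
Sum = 0+0+0+0+25+29 = 54.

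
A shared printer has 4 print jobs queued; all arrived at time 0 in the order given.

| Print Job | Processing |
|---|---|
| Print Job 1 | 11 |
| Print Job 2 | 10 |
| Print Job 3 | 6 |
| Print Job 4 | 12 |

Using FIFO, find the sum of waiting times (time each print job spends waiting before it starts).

59

FIFO (arrival order): Print Job 1 Print Job 2 Print Job 3 Print Job 4.
Print Job 1: waits 0, runs 0→11
Print Job 2: waits 11, runs 11→21
Print Job 3: waits 21, runs 21→27
Print Job 4: waits 27, runs 27→39
Sum = 0+11+21+27 = 59.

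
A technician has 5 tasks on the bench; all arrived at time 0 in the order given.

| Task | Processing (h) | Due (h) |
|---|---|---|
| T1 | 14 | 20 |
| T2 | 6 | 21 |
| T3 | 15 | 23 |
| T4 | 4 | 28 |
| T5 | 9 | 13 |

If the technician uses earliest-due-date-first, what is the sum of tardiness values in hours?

EDD (increasing due date): T5 T1 T2 T3 T4.
T5: 0→9, due 13, tardiness 0
T1: 9→23, due 20, tardiness 3
T2: 23→29, due 21, tardiness 8
T3: 29→44, due 23, tardiness 21
T4: 44→48, due 28, tardiness 20
Sum = 0+3+8+21+20 = 52.

52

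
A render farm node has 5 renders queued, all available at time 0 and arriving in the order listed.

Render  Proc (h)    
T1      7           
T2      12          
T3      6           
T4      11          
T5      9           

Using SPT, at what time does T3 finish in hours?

6

SPT (increasing processing time): T3 T1 T5 T4 T2.
T3: 0→6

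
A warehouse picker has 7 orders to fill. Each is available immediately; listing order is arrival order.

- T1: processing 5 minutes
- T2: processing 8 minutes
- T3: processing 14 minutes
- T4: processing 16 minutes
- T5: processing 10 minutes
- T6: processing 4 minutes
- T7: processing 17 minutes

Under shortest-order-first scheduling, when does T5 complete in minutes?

SPT (increasing processing time): T6 T1 T2 T5 T3 T4 T7.
T6: 0→4
T1: 4→9
T2: 9→17
T5: 17→27

27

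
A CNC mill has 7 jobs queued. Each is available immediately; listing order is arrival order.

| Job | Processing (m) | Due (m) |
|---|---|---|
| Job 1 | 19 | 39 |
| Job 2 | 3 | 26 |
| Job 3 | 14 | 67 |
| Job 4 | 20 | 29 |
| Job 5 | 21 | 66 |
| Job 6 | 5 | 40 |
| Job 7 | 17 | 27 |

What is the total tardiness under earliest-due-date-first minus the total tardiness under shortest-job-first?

-7

EDD (increasing due date): Job 2 Job 7 Job 4 Job 1 Job 6 Job 5 Job 3.
Job 2: 0→3, due 26, tardiness 0
Job 7: 3→20, due 27, tardiness 0
Job 4: 20→40, due 29, tardiness 11
Job 1: 40→59, due 39, tardiness 20
Job 6: 59→64, due 40, tardiness 24
Job 5: 64→85, due 66, tardiness 19
Job 3: 85→99, due 67, tardiness 32
Sum = 0+0+11+20+24+19+32 = 106.
SPT (increasing processing time): Job 2 Job 6 Job 3 Job 7 Job 1 Job 4 Job 5.
Job 2: 0→3, due 26, tardiness 0
Job 6: 3→8, due 40, tardiness 0
Job 3: 8→22, due 67, tardiness 0
Job 7: 22→39, due 27, tardiness 12
Job 1: 39→58, due 39, tardiness 19
Job 4: 58→78, due 29, tardiness 49
Job 5: 78→99, due 66, tardiness 33
Sum = 0+0+0+12+19+49+33 = 113.
Difference = 106 − 113 = -7.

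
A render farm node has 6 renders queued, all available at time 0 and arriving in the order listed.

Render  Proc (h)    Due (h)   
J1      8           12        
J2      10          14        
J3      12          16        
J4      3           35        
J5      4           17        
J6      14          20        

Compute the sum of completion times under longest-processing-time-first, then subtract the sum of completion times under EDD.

30

LPT (decreasing processing time): J6 J3 J2 J1 J5 J4.
J6: 0→14
J3: 14→26
J2: 26→36
J1: 36→44
J5: 44→48
J4: 48→51
Sum = 14+26+36+44+48+51 = 219.
EDD (increasing due date): J1 J2 J3 J5 J6 J4.
J1: 0→8
J2: 8→18
J3: 18→30
J5: 30→34
J6: 34→48
J4: 48→51
Sum = 8+18+30+34+48+51 = 189.
Difference = 219 − 189 = 30.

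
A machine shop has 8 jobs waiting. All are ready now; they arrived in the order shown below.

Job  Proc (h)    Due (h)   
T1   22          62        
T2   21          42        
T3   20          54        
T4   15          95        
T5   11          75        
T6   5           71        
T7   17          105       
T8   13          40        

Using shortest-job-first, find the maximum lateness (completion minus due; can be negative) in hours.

62

SPT (increasing processing time): T6 T5 T8 T4 T7 T3 T2 T1.
T6: 0→5, due 71, lateness -66
T5: 5→16, due 75, lateness -59
T8: 16→29, due 40, lateness -11
T4: 29→44, due 95, lateness -51
T7: 44→61, due 105, lateness -44
T3: 61→81, due 54, lateness 27
T2: 81→102, due 42, lateness 60
T1: 102→124, due 62, lateness 62
Maximum = 62.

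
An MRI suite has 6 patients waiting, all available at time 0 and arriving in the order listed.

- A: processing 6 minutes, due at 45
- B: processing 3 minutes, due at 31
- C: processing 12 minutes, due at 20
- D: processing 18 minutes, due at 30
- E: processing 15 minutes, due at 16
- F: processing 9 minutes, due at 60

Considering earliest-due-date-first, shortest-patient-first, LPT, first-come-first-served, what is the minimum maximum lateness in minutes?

17

EDD (increasing due date): E C D B A F.
E: 0→15, due 16, lateness -1
C: 15→27, due 20, lateness 7
D: 27→45, due 30, lateness 15
B: 45→48, due 31, lateness 17
A: 48→54, due 45, lateness 9
F: 54→63, due 60, lateness 3
Maximum = 17.
SPT (increasing processing time): B A F C E D.
B: 0→3, due 31, lateness -28
A: 3→9, due 45, lateness -36
F: 9→18, due 60, lateness -42
C: 18→30, due 20, lateness 10
E: 30→45, due 16, lateness 29
D: 45→63, due 30, lateness 33
Maximum = 33.
LPT (decreasing processing time): D E C F A B.
D: 0→18, due 30, lateness -12
E: 18→33, due 16, lateness 17
C: 33→45, due 20, lateness 25
F: 45→54, due 60, lateness -6
A: 54→60, due 45, lateness 15
B: 60→63, due 31, lateness 32
Maximum = 32.
FIFO (arrival order): A B C D E F.
A: 0→6, due 45, lateness -39
B: 6→9, due 31, lateness -22
C: 9→21, due 20, lateness 1
D: 21→39, due 30, lateness 9
E: 39→54, due 16, lateness 38
F: 54→63, due 60, lateness 3
Maximum = 38.
EDD 17, SPT 33, LPT 32, FIFO 38 → minimum 17.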